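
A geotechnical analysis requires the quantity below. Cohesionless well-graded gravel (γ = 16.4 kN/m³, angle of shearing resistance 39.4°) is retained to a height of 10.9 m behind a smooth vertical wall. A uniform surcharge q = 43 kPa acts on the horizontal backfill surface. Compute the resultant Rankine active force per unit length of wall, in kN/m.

K_a = tan²(45° − φ/2) = 0.2234.
Soil triangle: ½ K_a γ H² = 0.5×0.2234×16.4×10.9² = 217.7 kN/m.
Surcharge rectangle: K_a q H = 0.2234×43×10.9 = 104.7 kN/m.
Total = 217.7 + 104.7 = 322.4 kN/m.

322 kN/m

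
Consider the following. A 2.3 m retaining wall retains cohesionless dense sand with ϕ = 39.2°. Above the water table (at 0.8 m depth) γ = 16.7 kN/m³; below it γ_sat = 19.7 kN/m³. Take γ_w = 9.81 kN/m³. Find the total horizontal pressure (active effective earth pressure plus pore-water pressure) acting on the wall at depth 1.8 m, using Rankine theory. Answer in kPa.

15.1 kPa

K_a = (1 − sin φ)/(1 + sin φ) = 0.2255.
γ' = 19.7 − 9.81 = 9.890 kN/m³.
Effective vertical stress at 1.8 m: σ'_v = 16.7×0.8 + 9.890×1.00 = 23.25 kPa.
σ'_h = K_a σ'_v = 0.2255 × 23.25 = 5.242 kPa; u = γ_w × 1.00 = 9.810 kPa.
Total σ_h = 5.242 + 9.810 = 15.05 kPa.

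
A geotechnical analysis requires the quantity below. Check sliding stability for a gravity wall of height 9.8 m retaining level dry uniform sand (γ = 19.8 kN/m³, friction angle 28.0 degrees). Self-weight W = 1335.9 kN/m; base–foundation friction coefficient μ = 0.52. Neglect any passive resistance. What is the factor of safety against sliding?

2.02

K_a = tan²(45° − 28.0°/2) = 0.3610.
P_a = ½K_aγH² = 0.5×0.3610×19.8×9.8² = 343.3 kN/m, acting at H/3 = 3.267 m above the base.
FS_sliding = μW / P_a = 0.52×1335.9 / 343.3 = 2.024.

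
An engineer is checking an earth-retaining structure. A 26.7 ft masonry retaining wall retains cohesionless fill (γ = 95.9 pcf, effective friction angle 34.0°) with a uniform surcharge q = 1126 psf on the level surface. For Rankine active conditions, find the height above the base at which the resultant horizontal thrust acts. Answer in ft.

11.0 ft

K_a = 0.2827.
Triangular part P₁ = ½K_aγH² = 9664 at H/3 = 8.900 ft; rectangular part P₂ = K_a q H = 8500 at H/2 = 13.35 ft.
ȳ = (P₁·8.900 + P₂·13.35)/(P₁+P₂) = 10.98 ft.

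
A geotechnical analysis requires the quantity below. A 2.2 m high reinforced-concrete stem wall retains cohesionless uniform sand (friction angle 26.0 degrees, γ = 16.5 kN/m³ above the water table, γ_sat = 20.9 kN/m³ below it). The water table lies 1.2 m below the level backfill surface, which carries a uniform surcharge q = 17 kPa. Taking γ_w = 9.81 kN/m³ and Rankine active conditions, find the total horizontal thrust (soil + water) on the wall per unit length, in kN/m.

34.0 kN/m

K_a = tan²(45° − φ/2) = 0.3905.
γ' = 20.9 − 9.81 = 11.09 kN/m³. h₂ = H − d_w = 1.0 m.
σ'_h: at surface K_a·q = 6.638; at WT K_a(q+γd_w) = 14.37; at base K_a(q+γd_w+γ'h₂) = 18.70 kPa.
P₁ = ½(6.638+14.37)×1.2 = 12.60; P₂ = ½(14.37+18.70)×1.0 = 16.53; P_w = ½γ_w h₂² = 4.905.
Total = 12.60+16.53+4.905 = 34.04 kN/m.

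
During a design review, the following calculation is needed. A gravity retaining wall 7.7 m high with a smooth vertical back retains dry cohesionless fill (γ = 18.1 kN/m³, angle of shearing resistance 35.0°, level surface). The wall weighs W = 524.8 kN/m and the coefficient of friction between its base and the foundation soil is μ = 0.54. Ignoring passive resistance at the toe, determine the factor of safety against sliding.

K_a = tan²(45° − 35.0°/2) = 0.2710.
P_a = ½K_aγH² = 0.5×0.2710×18.1×7.7² = 145.4 kN/m, acting at H/3 = 2.567 m above the base.
FS_sliding = μW / P_a = 0.54×524.8 / 145.4 = 1.949.

1.95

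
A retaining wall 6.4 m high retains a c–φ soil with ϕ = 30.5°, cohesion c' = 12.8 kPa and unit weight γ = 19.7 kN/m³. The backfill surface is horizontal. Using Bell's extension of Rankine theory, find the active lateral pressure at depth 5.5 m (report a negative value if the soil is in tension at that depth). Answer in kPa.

20.8 kPa

K_a = (1 − sin φ)/(1 + sin φ) = 0.3267.
σ_a = K_a γ z − 2c√K_a = 0.3267×19.7×5.5 − 2×12.8×0.5715 = 20.76 kPa.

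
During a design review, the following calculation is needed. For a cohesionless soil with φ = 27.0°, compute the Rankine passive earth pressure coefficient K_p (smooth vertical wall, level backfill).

K_p = (1 + sin φ)/(1 − sin φ) = tan²(45° + 27.0°/2) = 2.663.

2.66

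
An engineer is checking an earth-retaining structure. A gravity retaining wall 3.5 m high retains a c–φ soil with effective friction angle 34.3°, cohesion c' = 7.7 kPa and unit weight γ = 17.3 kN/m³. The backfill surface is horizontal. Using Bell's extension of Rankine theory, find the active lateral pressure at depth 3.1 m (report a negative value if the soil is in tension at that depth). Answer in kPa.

K_a = (1 − sin φ)/(1 + sin φ) = 0.2792.
σ_a = K_a γ z − 2c√K_a = 0.2792×17.3×3.1 − 2×7.7×0.5284 = 6.835 kPa.

6.83 kPa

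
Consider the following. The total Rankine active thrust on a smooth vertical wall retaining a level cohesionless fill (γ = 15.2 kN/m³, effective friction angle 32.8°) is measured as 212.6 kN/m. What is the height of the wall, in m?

9.70 m

K_a = 0.2973. P_a = ½ K_a γ H² ⇒ H = √(2P_a/(K_a γ)).
H = √(2×212.6/(0.2973×15.2)) = 9.701 m.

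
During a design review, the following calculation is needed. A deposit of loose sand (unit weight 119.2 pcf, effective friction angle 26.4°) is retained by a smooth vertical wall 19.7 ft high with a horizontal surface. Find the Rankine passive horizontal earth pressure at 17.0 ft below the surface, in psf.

K_p = (1 + sin φ)/(1 − sin φ) = 2.601.
σ_h = K_p γ z = 2.601 × 119.2 × 17.0 = 5271 psf.

5270 psf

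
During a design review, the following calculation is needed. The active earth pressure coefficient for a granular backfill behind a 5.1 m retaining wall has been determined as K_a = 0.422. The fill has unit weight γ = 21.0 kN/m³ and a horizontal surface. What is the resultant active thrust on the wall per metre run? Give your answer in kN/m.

P = ½ K_a γ H² = 0.5 × 0.422 × 21.0 × 5.1² = 115.3 kN/m.

115 kN/m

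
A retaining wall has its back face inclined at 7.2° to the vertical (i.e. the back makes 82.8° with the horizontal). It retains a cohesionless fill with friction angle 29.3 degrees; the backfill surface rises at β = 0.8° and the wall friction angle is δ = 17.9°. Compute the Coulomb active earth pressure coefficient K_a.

K_a = sin²(α+φ) / [sin²α · sin(α−δ) · (1 + √{sin(φ+δ)sin(φ−β) / (sin(α−δ)sin(α+β))})²].
With α = 82.8°, φ = 29.3°, δ = 17.9°, β = 0.8°: K_a = 0.3653.

0.365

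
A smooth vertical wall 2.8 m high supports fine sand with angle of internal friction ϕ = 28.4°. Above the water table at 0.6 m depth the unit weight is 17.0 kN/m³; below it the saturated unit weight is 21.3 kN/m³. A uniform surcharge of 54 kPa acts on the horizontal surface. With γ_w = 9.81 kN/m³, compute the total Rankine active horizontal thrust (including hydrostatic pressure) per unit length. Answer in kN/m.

96.4 kN/m

K_a = tan²(45° − φ/2) = 0.3554.
γ' = 21.3 − 9.81 = 11.49 kN/m³. h₂ = H − d_w = 2.2 m.
σ'_h: at surface K_a·q = 19.19; at WT K_a(q+γd_w) = 22.81; at base K_a(q+γd_w+γ'h₂) = 31.80 kPa.
P₁ = ½(19.19+22.81)×0.6 = 12.60; P₂ = ½(22.81+31.80)×2.2 = 60.07; P_w = ½γ_w h₂² = 23.74.
Total = 12.60+60.07+23.74 = 96.41 kN/m.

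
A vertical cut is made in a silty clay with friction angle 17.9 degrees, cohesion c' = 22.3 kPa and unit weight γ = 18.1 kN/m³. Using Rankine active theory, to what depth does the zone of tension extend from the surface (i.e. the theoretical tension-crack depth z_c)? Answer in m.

3.39 m

K_a = tan²(45° − 17.9°/2) = 0.5298; √K_a = 0.7279.
The active pressure is zero where K_a γ z = 2c√K_a, so z_c = 2c/(γ√K_a) = 2×22.3/(18.1×0.7279) = 3.385 m.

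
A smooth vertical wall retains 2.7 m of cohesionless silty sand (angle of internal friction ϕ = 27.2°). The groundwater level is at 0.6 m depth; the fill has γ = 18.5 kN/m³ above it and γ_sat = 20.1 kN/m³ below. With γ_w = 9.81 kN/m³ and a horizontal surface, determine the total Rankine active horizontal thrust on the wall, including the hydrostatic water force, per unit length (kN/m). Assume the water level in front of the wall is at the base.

40.0 kN/m

K_a = tan²(45° − φ/2) = 0.3726.
γ' = 20.1 − 9.81 = 10.29 kN/m³. Depth below WT = 2.1 m.
σ'_h at WT = K_a γ d_w = 4.136 kPa; at base = 4.136 + K_a γ' × 2.1 = 12.19 kPa.
P₁ (0–0.6 m) = ½×4.136×0.6 = 1.241. P₂ (0.6–2.7 m) = ½(4.136+12.19)×2.1 = 17.14.
P_w = ½ γ_w h₂² = 0.5×9.81×2.1² = 21.63. Total = 1.241+17.14+21.63 = 40.01 kN/m.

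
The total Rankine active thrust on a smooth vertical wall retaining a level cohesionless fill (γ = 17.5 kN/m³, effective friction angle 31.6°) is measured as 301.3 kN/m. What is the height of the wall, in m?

10.5 m

K_a = 0.3123. P_a = ½ K_a γ H² ⇒ H = √(2P_a/(K_a γ)).
H = √(2×301.3/(0.3123×17.5)) = 10.50 m.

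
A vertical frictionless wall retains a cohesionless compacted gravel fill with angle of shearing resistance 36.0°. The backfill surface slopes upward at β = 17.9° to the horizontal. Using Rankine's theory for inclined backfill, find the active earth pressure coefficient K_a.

K_a = cos β · (cos β − √(cos²β − cos²φ)) / (cos β + √(cos²β − cos²φ)).
cos β = 0.9516, cos φ = 0.8090, √(cos²β − cos²φ) = 0.5010.
K_a = 0.9516 × (0.9516 − 0.5010)/(0.9516 + 0.5010) = 0.2952.

0.295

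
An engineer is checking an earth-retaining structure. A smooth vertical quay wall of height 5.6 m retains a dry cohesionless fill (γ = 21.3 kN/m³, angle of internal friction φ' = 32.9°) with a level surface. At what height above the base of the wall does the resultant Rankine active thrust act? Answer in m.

1.87 m

K_a = 0.2960.
The pressure distribution is triangular, so the resultant acts at H/3 above the base = 5.6/3 = 1.867 m.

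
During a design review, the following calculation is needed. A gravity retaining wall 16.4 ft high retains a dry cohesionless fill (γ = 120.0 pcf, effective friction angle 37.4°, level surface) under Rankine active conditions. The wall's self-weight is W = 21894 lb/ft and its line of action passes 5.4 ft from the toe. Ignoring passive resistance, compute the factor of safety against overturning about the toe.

5.49

K_a = tan²(45° − 37.4°/2) = 0.2443.
P_a = ½K_aγH² = 0.5×0.2443×120.0×16.4² = 3942 lb/ft, acting at H/3 = 5.467 ft above the base.
Overturning moment M_o = P_a × H/3 = 3942 × 5.467 = 21550.
Resisting moment M_r = W × 5.4 = 21894 × 5.4 = 118200.
FS_overturning = M_r/M_o = 118200/21550 = 5.487.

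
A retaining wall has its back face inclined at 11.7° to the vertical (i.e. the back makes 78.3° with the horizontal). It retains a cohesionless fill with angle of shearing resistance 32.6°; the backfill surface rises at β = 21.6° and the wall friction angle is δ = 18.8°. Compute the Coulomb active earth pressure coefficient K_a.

K_a = sin²(α+φ) / [sin²α · sin(α−δ) · (1 + √{sin(φ+δ)sin(φ−β) / (sin(α−δ)sin(α+β))})²].
With α = 78.3°, φ = 32.6°, δ = 18.8°, β = 21.6°: K_a = 0.5245.

0.524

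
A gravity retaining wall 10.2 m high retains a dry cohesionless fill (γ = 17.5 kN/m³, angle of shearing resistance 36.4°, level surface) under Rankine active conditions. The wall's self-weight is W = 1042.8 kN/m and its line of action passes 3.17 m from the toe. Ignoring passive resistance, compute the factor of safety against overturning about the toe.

K_a = tan²(45° − 36.4°/2) = 0.2552.
P_a = ½K_aγH² = 0.5×0.2552×17.5×10.2² = 232.3 kN/m, acting at H/3 = 3.400 m above the base.
Overturning moment M_o = P_a × H/3 = 232.3 × 3.400 = 789.8.
Resisting moment M_r = W × 3.17 = 1042.8 × 3.17 = 3306.
FS_overturning = M_r/M_o = 3306/789.8 = 4.186.

4.19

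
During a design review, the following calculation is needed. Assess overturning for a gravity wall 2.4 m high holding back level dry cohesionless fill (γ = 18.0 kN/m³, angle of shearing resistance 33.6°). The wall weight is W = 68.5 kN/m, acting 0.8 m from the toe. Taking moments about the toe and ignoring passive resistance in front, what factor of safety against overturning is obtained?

4.60

K_a = tan²(45° − 33.6°/2) = 0.2875.
P_a = ½K_aγH² = 0.5×0.2875×18.0×2.4² = 14.90 kN/m, acting at H/3 = 0.8000 m above the base.
Overturning moment M_o = P_a × H/3 = 14.90 × 0.8000 = 11.92.
Resisting moment M_r = W × 0.8 = 68.5 × 0.8 = 54.80.
FS_overturning = M_r/M_o = 54.80/11.92 = 4.596.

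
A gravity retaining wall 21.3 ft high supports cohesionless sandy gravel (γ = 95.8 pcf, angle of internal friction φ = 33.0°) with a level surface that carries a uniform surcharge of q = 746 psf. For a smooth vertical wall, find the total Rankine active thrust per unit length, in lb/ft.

11100 lb/ft

K_a = tan²(45° − φ/2) = 0.2948.
Soil triangle: ½ K_a γ H² = 0.5×0.2948×95.8×21.3² = 6407 lb/ft.
Surcharge rectangle: K_a q H = 0.2948×746×21.3 = 4684 lb/ft.
Total = 6407 + 4684 = 11090 lb/ft.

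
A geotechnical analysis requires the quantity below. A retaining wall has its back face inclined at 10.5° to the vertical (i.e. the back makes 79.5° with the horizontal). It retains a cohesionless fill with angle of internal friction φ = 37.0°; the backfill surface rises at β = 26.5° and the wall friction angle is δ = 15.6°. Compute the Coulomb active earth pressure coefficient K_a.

0.464

K_a = sin²(α+φ) / [sin²α · sin(α−δ) · (1 + √{sin(φ+δ)sin(φ−β) / (sin(α−δ)sin(α+β))})²].
With α = 79.5°, φ = 37.0°, δ = 15.6°, β = 26.5°: K_a = 0.4643.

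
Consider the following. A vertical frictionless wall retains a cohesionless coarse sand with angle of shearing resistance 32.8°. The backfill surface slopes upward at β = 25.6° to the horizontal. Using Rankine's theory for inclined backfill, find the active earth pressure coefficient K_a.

0.422

K_a = cos β · (cos β − √(cos²β − cos²φ)) / (cos β + √(cos²β − cos²φ)).
cos β = 0.9018, cos φ = 0.8406, √(cos²β − cos²φ) = 0.3267.
K_a = 0.9018 × (0.9018 − 0.3267)/(0.9018 + 0.3267) = 0.4222.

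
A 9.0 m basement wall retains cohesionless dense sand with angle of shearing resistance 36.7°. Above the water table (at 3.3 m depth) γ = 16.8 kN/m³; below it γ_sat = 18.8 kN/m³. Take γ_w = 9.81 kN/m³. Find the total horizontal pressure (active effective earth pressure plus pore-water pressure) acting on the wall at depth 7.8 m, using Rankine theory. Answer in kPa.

68.3 kPa

K_a = (1 − sin φ)/(1 + sin φ) = 0.2519.
γ' = 18.8 − 9.81 = 8.990 kN/m³.
Effective vertical stress at 7.8 m: σ'_v = 16.8×3.3 + 8.990×4.50 = 95.89 kPa.
σ'_h = K_a σ'_v = 0.2519 × 95.89 = 24.15 kPa; u = γ_w × 4.50 = 44.15 kPa.
Total σ_h = 24.15 + 44.15 = 68.30 kPa.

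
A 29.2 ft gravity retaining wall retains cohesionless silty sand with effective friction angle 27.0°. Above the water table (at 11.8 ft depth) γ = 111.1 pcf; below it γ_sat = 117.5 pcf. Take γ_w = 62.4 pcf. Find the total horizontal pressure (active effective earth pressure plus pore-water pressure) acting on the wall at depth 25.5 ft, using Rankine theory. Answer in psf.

1630 psf

K_a = (1 − sin φ)/(1 + sin φ) = 0.3755.
γ' = 117.5 − 62.4 = 55.10 pcf.
Effective vertical stress at 25.5 ft: σ'_v = 111.1×11.8 + 55.10×13.7 = 2066 psf.
σ'_h = K_a σ'_v = 0.3755 × 2066 = 775.8 psf; u = γ_w × 13.7 = 854.9 psf.
Total σ_h = 775.8 + 854.9 = 1631 psf.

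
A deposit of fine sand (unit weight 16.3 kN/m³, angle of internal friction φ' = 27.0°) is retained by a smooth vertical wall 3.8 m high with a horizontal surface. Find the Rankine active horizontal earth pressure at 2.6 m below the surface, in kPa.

K_a = (1 − sin φ)/(1 + sin φ) = 0.3755.
σ_h = K_a γ z = 0.3755 × 16.3 × 2.6 = 15.91 kPa.

15.9 kPa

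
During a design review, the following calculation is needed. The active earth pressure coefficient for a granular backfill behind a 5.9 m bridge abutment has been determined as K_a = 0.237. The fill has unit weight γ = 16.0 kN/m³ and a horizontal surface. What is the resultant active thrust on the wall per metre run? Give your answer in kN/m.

66.0 kN/m

P = ½ K_a γ H² = 0.5 × 0.237 × 16.0 × 5.9² = 66.00 kN/m.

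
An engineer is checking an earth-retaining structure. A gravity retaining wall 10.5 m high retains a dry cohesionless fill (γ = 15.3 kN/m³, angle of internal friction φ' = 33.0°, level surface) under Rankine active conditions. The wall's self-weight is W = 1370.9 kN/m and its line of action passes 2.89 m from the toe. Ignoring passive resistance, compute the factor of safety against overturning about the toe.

K_a = tan²(45° − 33.0°/2) = 0.2948.
P_a = ½K_aγH² = 0.5×0.2948×15.3×10.5² = 248.6 kN/m, acting at H/3 = 3.500 m above the base.
Overturning moment M_o = P_a × H/3 = 248.6 × 3.500 = 870.2.
Resisting moment M_r = W × 2.89 = 1370.9 × 2.89 = 3962.
FS_overturning = M_r/M_o = 3962/870.2 = 4.553.

4.55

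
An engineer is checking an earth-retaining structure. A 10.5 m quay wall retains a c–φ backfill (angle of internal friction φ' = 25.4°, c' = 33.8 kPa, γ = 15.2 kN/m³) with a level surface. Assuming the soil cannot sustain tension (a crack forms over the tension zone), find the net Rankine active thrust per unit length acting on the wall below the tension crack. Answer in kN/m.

K_a = 0.3996; √K_a = 0.6322.
Tension-crack depth z_c = 2c/(γ√K_a) = 2×33.8/(15.2×0.6322) = 7.035 m.
σ_a at base = K_a γ H − 2c√K_a = 0.3996×15.2×10.5 − 2×33.8×0.6322 = 21.05 kPa.
P_a = ½ × 21.05 × (H − z_c) = 0.5×21.05×3.465 = 36.47 kN/m.

36.5 kN/m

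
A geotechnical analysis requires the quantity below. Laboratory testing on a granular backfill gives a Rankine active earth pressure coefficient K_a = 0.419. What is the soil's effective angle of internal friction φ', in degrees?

K_a = tan²(45° − φ/2) ⇒ 45° − φ/2 = arctan(√0.419) = 32.92°.
φ = 2(45° − 32.92°) = 24.17°.

24.2°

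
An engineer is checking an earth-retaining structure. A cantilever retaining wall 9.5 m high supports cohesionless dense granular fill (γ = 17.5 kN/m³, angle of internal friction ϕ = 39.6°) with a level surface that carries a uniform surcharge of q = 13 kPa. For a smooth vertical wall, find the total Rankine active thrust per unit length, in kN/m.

K_a = tan²(45° − φ/2) = 0.2214.
Soil triangle: ½ K_a γ H² = 0.5×0.2214×17.5×9.5² = 174.9 kN/m.
Surcharge rectangle: K_a q H = 0.2214×13×9.5 = 27.35 kN/m.
Total = 174.9 + 27.35 = 202.2 kN/m.

202 kN/m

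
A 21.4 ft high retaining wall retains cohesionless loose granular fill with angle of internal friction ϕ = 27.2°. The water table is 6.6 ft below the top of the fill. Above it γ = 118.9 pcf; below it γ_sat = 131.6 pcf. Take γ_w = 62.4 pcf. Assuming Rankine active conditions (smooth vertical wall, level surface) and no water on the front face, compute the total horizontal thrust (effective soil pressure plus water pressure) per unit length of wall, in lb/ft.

15000 lb/ft

K_a = tan²(45° − φ/2) = 0.3726.
γ' = 131.6 − 62.4 = 69.20 pcf. Depth below WT = 14.8 ft.
σ'_h at WT = K_a γ d_w = 292.4 psf; at base = 292.4 + K_a γ' × 14.8 = 674.0 psf.
P₁ (0–6.6 ft) = ½×292.4×6.6 = 964.9. P₂ (6.6–21.4 ft) = ½(292.4+674.0)×14.8 = 7151.
P_w = ½ γ_w h₂² = 0.5×62.4×14.8² = 6834. Total = 964.9+7151+6834 = 14950 lb/ft.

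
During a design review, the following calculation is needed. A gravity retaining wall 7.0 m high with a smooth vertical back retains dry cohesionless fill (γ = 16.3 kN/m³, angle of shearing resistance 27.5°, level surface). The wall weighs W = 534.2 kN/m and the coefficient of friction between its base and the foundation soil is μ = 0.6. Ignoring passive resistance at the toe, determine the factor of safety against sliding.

2.18

K_a = tan²(45° − 27.5°/2) = 0.3682.
P_a = ½K_aγH² = 0.5×0.3682×16.3×7.0² = 147.1 kN/m, acting at H/3 = 2.333 m above the base.
FS_sliding = μW / P_a = 0.6×534.2 / 147.1 = 2.180.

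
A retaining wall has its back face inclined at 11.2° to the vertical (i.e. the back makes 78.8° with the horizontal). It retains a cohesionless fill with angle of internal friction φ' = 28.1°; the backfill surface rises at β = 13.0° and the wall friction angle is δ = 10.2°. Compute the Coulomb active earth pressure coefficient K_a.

K_a = sin²(α+φ) / [sin²α · sin(α−δ) · (1 + √{sin(φ+δ)sin(φ−β) / (sin(α−δ)sin(α+β))})²].
With α = 78.8°, φ = 28.1°, δ = 10.2°, β = 13.0°: K_a = 0.5092.

0.509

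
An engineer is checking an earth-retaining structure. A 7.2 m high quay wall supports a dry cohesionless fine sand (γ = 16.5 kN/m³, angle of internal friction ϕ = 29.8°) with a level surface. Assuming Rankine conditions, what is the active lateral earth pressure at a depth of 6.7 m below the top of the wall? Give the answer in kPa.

K_a = (1 − sin φ)/(1 + sin φ) = 0.3360.
σ_h = K_a γ z = 0.3360 × 16.5 × 6.7 = 37.15 kPa.

37.1 kPa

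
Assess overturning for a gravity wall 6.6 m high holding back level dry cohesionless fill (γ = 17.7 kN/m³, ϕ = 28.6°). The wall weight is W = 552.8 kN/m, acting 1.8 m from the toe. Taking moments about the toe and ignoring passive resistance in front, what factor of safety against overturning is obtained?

K_a = tan²(45° − 28.6°/2) = 0.3525.
P_a = ½K_aγH² = 0.5×0.3525×17.7×6.6² = 135.9 kN/m, acting at H/3 = 2.200 m above the base.
Overturning moment M_o = P_a × H/3 = 135.9 × 2.200 = 299.0.
Resisting moment M_r = W × 1.8 = 552.8 × 1.8 = 995.0.
FS_overturning = M_r/M_o = 995.0/299.0 = 3.328.

3.33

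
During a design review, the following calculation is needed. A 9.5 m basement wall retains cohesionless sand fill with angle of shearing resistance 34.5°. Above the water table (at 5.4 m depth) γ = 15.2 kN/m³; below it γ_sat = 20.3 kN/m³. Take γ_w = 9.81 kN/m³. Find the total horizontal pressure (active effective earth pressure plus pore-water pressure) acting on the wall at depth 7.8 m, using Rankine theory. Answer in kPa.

53.2 kPa

K_a = (1 − sin φ)/(1 + sin φ) = 0.2768.
γ' = 20.3 − 9.81 = 10.49 kN/m³.
Effective vertical stress at 7.8 m: σ'_v = 15.2×5.4 + 10.49×2.40 = 107.3 kPa.
σ'_h = K_a σ'_v = 0.2768 × 107.3 = 29.69 kPa; u = γ_w × 2.40 = 23.54 kPa.
Total σ_h = 29.69 + 23.54 = 53.23 kPa.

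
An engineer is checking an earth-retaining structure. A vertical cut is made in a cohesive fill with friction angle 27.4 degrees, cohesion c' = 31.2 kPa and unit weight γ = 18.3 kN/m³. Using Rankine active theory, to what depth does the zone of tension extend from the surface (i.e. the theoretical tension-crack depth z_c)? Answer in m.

K_a = tan²(45° − 27.4°/2) = 0.3697; √K_a = 0.6080.
The active pressure is zero where K_a γ z = 2c√K_a, so z_c = 2c/(γ√K_a) = 2×31.2/(18.3×0.6080) = 5.608 m.

5.61 m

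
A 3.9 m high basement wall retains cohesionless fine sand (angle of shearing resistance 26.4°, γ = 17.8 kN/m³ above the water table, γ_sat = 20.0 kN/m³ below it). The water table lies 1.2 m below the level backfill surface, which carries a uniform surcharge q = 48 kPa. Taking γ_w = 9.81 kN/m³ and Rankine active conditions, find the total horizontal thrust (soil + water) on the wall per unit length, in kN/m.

149 kN/m

K_a = tan²(45° − φ/2) = 0.3844.
γ' = 20.0 − 9.81 = 10.19 kN/m³. h₂ = H − d_w = 2.7 m.
σ'_h: at surface K_a·q = 18.45; at WT K_a(q+γd_w) = 26.66; at base K_a(q+γd_w+γ'h₂) = 37.24 kPa.
P₁ = ½(18.45+26.66)×1.2 = 27.07; P₂ = ½(26.66+37.24)×2.7 = 86.27; P_w = ½γ_w h₂² = 35.76.
Total = 27.07+86.27+35.76 = 149.1 kN/m.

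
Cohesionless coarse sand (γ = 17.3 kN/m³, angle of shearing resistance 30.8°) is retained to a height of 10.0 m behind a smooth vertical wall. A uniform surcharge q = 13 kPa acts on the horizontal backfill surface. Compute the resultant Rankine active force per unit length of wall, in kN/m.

321 kN/m

K_a = tan²(45° − φ/2) = 0.3227.
Soil triangle: ½ K_a γ H² = 0.5×0.3227×17.3×10.0² = 279.1 kN/m.
Surcharge rectangle: K_a q H = 0.3227×13×10.0 = 41.95 kN/m.
Total = 279.1 + 41.95 = 321.1 kN/m.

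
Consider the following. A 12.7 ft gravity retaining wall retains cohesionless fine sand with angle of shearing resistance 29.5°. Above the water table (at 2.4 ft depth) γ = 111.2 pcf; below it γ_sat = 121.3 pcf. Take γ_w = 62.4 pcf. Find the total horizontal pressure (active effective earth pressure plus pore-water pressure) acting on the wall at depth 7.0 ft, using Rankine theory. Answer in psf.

K_a = (1 − sin φ)/(1 + sin φ) = 0.3401.
γ' = 121.3 − 62.4 = 58.90 pcf.
Effective vertical stress at 7.0 ft: σ'_v = 111.2×2.4 + 58.90×4.60 = 537.8 psf.
σ'_h = K_a σ'_v = 0.3401 × 537.8 = 182.9 psf; u = γ_w × 4.60 = 287.0 psf.
Total σ_h = 182.9 + 287.0 = 470.0 psf.

470 psf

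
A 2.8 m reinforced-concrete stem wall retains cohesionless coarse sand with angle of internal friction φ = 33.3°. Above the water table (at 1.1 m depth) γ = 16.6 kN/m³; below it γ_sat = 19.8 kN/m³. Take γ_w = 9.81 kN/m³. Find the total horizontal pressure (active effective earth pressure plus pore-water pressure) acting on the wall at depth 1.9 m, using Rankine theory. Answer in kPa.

15.5 kPa

K_a = (1 − sin φ)/(1 + sin φ) = 0.2911.
γ' = 19.8 − 9.81 = 9.990 kN/m³.
Effective vertical stress at 1.9 m: σ'_v = 16.6×1.1 + 9.990×0.800 = 26.25 kPa.
σ'_h = K_a σ'_v = 0.2911 × 26.25 = 7.643 kPa; u = γ_w × 0.800 = 7.848 kPa.
Total σ_h = 7.643 + 7.848 = 15.49 kPa.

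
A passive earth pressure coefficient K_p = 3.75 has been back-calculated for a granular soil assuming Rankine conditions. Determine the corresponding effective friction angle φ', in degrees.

35.4°

K_p = (1+sin φ)/(1−sin φ) ⇒ sin φ = (K_p − 1)/(K_p + 1) = 0.5789.
φ = arcsin(0.5789) = 35.38°.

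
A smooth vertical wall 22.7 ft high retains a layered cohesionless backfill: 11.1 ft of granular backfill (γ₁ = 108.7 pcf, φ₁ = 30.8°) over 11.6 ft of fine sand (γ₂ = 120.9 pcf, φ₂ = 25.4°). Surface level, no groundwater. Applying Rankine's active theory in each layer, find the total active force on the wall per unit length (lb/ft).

11000 lb/ft

K_a1 = tan²(45°−30.8°/2) = 0.3227; K_a2 = tan²(45°−25.4°/2) = 0.3996.
Layer 1: σ at base = K_a1 γ₁ h₁ = 389.4 psf; P₁ = ½×389.4×11.1 = 2161.
Layer 2: σ_v at top = γ₁h₁ = 1207; σ_h top = K_a2×1207 = 482.2; σ_h base = K_a2×(1207+120.9×11.6) = 1043.
P₂ = ½(482.2+1043)×11.6 = 8844. Total P_a = 2161+8844 = 11010 lb/ft.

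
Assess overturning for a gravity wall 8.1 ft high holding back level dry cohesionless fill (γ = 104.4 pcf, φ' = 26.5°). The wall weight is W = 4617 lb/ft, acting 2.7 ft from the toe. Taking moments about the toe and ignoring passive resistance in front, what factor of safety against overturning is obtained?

3.52

K_a = tan²(45° − 26.5°/2) = 0.3829.
P_a = ½K_aγH² = 0.5×0.3829×104.4×8.1² = 1311 lb/ft, acting at H/3 = 2.700 ft above the base.
Overturning moment M_o = P_a × H/3 = 1311 × 2.700 = 3541.
Resisting moment M_r = W × 2.7 = 4617 × 2.7 = 12470.
FS_overturning = M_r/M_o = 12470/3541 = 3.520.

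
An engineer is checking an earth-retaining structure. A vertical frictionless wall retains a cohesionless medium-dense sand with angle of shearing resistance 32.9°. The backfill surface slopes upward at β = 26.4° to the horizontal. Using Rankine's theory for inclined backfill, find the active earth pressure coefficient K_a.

K_a = cos β · (cos β − √(cos²β − cos²φ)) / (cos β + √(cos²β − cos²φ)).
cos β = 0.8957, cos φ = 0.8396, √(cos²β − cos²φ) = 0.3120.
K_a = 0.8957 × (0.8957 − 0.3120)/(0.8957 + 0.3120) = 0.4329.

0.433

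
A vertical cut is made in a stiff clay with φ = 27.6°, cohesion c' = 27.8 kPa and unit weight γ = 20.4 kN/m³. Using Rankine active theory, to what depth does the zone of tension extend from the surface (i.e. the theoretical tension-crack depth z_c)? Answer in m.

4.50 m

K_a = tan²(45° − 27.6°/2) = 0.3668; √K_a = 0.6056.
The active pressure is zero where K_a γ z = 2c√K_a, so z_c = 2c/(γ√K_a) = 2×27.8/(20.4×0.6056) = 4.500 m.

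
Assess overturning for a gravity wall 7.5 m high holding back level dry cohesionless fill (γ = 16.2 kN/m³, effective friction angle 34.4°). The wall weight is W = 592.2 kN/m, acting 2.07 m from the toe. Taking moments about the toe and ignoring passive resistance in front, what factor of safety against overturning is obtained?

K_a = tan²(45° − 34.4°/2) = 0.2780.
P_a = ½K_aγH² = 0.5×0.2780×16.2×7.5² = 126.7 kN/m, acting at H/3 = 2.500 m above the base.
Overturning moment M_o = P_a × H/3 = 126.7 × 2.500 = 316.6.
Resisting moment M_r = W × 2.07 = 592.2 × 2.07 = 1226.
FS_overturning = M_r/M_o = 1226/316.6 = 3.871.

3.87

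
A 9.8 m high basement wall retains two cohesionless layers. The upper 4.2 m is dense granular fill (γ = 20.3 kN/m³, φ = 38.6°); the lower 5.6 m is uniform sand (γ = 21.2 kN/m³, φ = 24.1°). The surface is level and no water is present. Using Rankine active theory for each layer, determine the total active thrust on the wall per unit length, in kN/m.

382 kN/m

K_a1 = tan²(45°−38.6°/2) = 0.2316; K_a2 = tan²(45°−24.1°/2) = 0.4201.
Layer 1: σ at base = K_a1 γ₁ h₁ = 19.75 kPa; P₁ = ½×19.75×4.2 = 41.47.
Layer 2: σ_v at top = γ₁h₁ = 85.26; σ_h top = K_a2×85.26 = 35.82; σ_h base = K_a2×(85.26+21.2×5.6) = 85.70.
P₂ = ½(35.82+85.70)×5.6 = 340.2. Total P_a = 41.47+340.2 = 381.7 kN/m.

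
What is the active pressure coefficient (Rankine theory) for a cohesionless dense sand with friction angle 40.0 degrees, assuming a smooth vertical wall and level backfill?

K_a = tan²(45° − φ/2) = tan²(25.00°) = 0.2174.

0.217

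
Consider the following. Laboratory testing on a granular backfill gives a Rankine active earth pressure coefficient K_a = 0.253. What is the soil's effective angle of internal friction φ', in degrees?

K_a = tan²(45° − φ/2) ⇒ 45° − φ/2 = arctan(√0.253) = 26.70°.
φ = 2(45° − 26.70°) = 36.60°.

36.6°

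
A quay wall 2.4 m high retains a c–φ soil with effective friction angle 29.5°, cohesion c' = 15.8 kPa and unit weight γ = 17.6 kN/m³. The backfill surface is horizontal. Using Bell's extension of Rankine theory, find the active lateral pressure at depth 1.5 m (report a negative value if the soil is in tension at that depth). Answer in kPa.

-9.45 kPa

K_a = (1 − sin φ)/(1 + sin φ) = 0.3401.
σ_a = K_a γ z − 2c√K_a = 0.3401×17.6×1.5 − 2×15.8×0.5832 = -9.450 kPa.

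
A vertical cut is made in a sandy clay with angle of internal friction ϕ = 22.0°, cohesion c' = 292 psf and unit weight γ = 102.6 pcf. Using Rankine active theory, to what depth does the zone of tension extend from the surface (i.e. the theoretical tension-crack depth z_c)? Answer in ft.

K_a = tan²(45° − 22.0°/2) = 0.4550; √K_a = 0.6745.
The active pressure is zero where K_a γ z = 2c√K_a, so z_c = 2c/(γ√K_a) = 2×292/(102.6×0.6745) = 8.439 ft.

8.44 ft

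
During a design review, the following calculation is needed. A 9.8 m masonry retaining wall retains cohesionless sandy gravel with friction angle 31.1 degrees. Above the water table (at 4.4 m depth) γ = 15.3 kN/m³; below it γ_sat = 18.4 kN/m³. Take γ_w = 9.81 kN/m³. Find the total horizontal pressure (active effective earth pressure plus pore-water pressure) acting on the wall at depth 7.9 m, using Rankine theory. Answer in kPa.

K_a = (1 − sin φ)/(1 + sin φ) = 0.3188.
γ' = 18.4 − 9.81 = 8.590 kN/m³.
Effective vertical stress at 7.9 m: σ'_v = 15.3×4.4 + 8.590×3.50 = 97.39 kPa.
σ'_h = K_a σ'_v = 0.3188 × 97.39 = 31.05 kPa; u = γ_w × 3.50 = 34.34 kPa.
Total σ_h = 31.05 + 34.34 = 65.38 kPa.

65.4 kPa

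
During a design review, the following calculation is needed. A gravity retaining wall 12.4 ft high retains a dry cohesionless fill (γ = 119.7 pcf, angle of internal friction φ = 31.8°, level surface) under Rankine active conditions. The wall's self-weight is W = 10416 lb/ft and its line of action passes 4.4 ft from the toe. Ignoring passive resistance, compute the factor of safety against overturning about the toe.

K_a = tan²(45° − 31.8°/2) = 0.3098.
P_a = ½K_aγH² = 0.5×0.3098×119.7×12.4² = 2851 lb/ft, acting at H/3 = 4.133 ft above the base.
Overturning moment M_o = P_a × H/3 = 2851 × 4.133 = 11780.
Resisting moment M_r = W × 4.4 = 10416 × 4.4 = 45830.
FS_overturning = M_r/M_o = 45830/11780 = 3.889.

3.89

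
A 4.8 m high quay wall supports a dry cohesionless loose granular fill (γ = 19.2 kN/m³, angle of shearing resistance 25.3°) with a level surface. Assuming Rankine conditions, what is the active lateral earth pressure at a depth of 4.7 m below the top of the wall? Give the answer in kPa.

K_a = (1 − sin φ)/(1 + sin φ) = 0.4012.
σ_h = K_a γ z = 0.4012 × 19.2 × 4.7 = 36.20 kPa.

36.2 kPa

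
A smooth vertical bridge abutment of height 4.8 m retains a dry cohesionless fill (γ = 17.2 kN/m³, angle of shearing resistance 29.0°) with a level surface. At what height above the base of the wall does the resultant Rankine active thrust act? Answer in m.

K_a = 0.3470.
The pressure distribution is triangular, so the resultant acts at H/3 above the base = 4.8/3 = 1.600 m.

1.60 m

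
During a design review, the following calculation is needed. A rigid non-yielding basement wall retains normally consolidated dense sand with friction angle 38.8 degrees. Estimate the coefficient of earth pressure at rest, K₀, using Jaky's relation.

0.373

K₀ = 1 − sin φ' = 1 − sin 38.8° = 0.3734.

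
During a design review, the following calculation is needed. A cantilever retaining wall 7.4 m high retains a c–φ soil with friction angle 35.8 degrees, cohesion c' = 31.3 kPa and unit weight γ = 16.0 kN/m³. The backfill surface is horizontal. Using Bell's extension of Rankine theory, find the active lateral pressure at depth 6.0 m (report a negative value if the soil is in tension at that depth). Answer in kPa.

-6.90 kPa

K_a = (1 − sin φ)/(1 + sin φ) = 0.2619.
σ_a = K_a γ z − 2c√K_a = 0.2619×16.0×6.0 − 2×31.3×0.5117 = -6.895 kPa.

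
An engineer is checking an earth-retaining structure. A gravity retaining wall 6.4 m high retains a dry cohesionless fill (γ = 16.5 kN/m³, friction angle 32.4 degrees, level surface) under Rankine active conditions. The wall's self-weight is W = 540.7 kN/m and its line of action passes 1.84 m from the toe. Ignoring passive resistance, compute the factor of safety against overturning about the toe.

4.57

K_a = tan²(45° − 32.4°/2) = 0.3022.
P_a = ½K_aγH² = 0.5×0.3022×16.5×6.4² = 102.1 kN/m, acting at H/3 = 2.133 m above the base.
Overturning moment M_o = P_a × H/3 = 102.1 × 2.133 = 217.9.
Resisting moment M_r = W × 1.84 = 540.7 × 1.84 = 994.9.
FS_overturning = M_r/M_o = 994.9/217.9 = 4.566.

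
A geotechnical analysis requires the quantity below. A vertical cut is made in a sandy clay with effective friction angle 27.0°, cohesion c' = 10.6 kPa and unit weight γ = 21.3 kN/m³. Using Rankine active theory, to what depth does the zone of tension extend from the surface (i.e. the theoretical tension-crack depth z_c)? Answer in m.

K_a = tan²(45° − 27.0°/2) = 0.3755; √K_a = 0.6128.
The active pressure is zero where K_a γ z = 2c√K_a, so z_c = 2c/(γ√K_a) = 2×10.6/(21.3×0.6128) = 1.624 m.

1.62 m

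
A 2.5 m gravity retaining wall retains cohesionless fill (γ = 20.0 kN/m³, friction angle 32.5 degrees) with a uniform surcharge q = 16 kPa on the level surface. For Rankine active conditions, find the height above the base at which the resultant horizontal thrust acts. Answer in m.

K_a = 0.3010.
Triangular part P₁ = ½K_aγH² = 18.81 at H/3 = 0.8333 m; rectangular part P₂ = K_a q H = 12.04 at H/2 = 1.250 m.
ȳ = (P₁·0.8333 + P₂·1.250)/(P₁+P₂) = 0.9959 m.

0.996 m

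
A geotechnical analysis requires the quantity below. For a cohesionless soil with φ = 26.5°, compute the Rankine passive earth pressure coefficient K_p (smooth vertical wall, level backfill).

K_p = (1 + sin φ)/(1 − sin φ) = tan²(45° + 26.5°/2) = 2.611.

2.61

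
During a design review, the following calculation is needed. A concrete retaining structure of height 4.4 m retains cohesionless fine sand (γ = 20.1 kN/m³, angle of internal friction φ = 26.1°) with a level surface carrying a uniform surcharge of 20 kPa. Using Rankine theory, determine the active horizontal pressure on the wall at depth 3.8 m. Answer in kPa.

K_a = (1 − sin φ)/(1 + sin φ) = 0.3889.
σ_v = γz + q = 20.1 × 3.8 + 20 = 96.38 kPa.
σ_h = K_a σ_v = 0.3889 × 96.38 = 37.49 kPa.

37.5 kPa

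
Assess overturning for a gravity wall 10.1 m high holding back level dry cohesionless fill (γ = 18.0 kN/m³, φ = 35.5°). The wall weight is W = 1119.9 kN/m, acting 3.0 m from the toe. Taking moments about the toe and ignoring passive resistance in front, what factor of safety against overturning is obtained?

K_a = tan²(45° − 35.5°/2) = 0.2653.
P_a = ½K_aγH² = 0.5×0.2653×18.0×10.1² = 243.5 kN/m, acting at H/3 = 3.367 m above the base.
Overturning moment M_o = P_a × H/3 = 243.5 × 3.367 = 819.9.
Resisting moment M_r = W × 3.0 = 1119.9 × 3.0 = 3360.
FS_overturning = M_r/M_o = 3360/819.9 = 4.098.

4.10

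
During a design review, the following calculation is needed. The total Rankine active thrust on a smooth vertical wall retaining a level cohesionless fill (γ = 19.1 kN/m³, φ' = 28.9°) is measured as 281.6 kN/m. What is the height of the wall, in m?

K_a = 0.3484. P_a = ½ K_a γ H² ⇒ H = √(2P_a/(K_a γ)).
H = √(2×281.6/(0.3484×19.1)) = 9.200 m.

9.20 m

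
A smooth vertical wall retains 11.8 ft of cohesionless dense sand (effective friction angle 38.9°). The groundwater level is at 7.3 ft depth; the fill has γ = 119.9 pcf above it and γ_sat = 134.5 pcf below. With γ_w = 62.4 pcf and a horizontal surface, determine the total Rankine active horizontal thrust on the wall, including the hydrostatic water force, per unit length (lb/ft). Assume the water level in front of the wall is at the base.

K_a = tan²(45° − φ/2) = 0.2285.
γ' = 134.5 − 62.4 = 72.10 pcf. Depth below WT = 4.5 ft.
σ'_h at WT = K_a γ d_w = 200.0 psf; at base = 200.0 + K_a γ' × 4.5 = 274.2 psf.
P₁ (0–7.3 ft) = ½×200.0×7.3 = 730.1. P₂ (7.3–11.8 ft) = ½(200.0+274.2)×4.5 = 1067.
P_w = ½ γ_w h₂² = 0.5×62.4×4.5² = 631.8. Total = 730.1+1067+631.8 = 2429 lb/ft.

2430 lb/ft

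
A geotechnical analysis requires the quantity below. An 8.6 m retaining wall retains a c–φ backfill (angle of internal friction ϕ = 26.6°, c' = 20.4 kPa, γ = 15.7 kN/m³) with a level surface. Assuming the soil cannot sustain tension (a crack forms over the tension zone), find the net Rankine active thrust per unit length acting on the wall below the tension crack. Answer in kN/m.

K_a = 0.3814; √K_a = 0.6176.
Tension-crack depth z_c = 2c/(γ√K_a) = 2×20.4/(15.7×0.6176) = 4.208 m.
σ_a at base = K_a γ H − 2c√K_a = 0.3814×15.7×8.6 − 2×20.4×0.6176 = 26.30 kPa.
P_a = ½ × 26.30 × (H − z_c) = 0.5×26.30×4.392 = 57.77 kN/m.

57.8 kN/m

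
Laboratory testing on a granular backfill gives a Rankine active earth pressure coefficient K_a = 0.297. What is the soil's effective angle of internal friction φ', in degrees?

32.8°

K_a = tan²(45° − φ/2) ⇒ 45° − φ/2 = arctan(√0.297) = 28.59°.
φ = 2(45° − 28.59°) = 32.82°.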